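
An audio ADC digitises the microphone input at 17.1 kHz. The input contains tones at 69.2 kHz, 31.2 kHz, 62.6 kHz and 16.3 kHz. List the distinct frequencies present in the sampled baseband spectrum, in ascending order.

fs/2 = 8.55 kHz.
69.2 kHz mod fs = 0.8 kHz.
0.8 kHz ≤ fs/2 = 8.55 kHz, appears at 0.8 kHz.
31.2 kHz mod fs = 14.1 kHz.
14.1 kHz > fs/2 = 8.55 kHz, folds to fs − 14.1 kHz = 3 kHz.
62.6 kHz mod fs = 11.3 kHz.
11.3 kHz > fs/2 = 8.55 kHz, folds to fs − 11.3 kHz = 5.8 kHz.
16.3 kHz > fs/2 = 8.55 kHz, folds to fs − 16.3 kHz = 0.8 kHz.
Distinct values: {0.8 kHz, 3 kHz, 5.8 kHz}.

0.8 kHz, 3 kHz, 5.8 kHz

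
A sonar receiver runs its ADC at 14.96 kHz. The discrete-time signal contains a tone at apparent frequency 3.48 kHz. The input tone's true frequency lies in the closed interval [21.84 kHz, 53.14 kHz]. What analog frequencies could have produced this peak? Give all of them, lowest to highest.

26.44 kHz, 33.4 kHz, 41.4 kHz, 48.36 kHz

Frequencies that alias to 3.48 kHz are k·fs ± 3.48 kHz for integer k ≥ 0.
k=0: 3.48 kHz.
k=1: 11.48 kHz, 18.44 kHz.
k=2: 26.44 kHz, 33.4 kHz.
k=3: 41.4 kHz, 48.36 kHz.
k=4: 56.36 kHz, 63.32 kHz.
Within [21.84 kHz, 53.14 kHz]: 26.44 kHz, 33.4 kHz, 41.4 kHz, 48.36 kHz.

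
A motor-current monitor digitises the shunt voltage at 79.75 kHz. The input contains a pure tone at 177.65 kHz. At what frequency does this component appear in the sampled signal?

18.15 kHz

177.65 kHz mod fs = 18.15 kHz.
18.15 kHz ≤ fs/2 = 39.875 kHz, appears at 18.15 kHz.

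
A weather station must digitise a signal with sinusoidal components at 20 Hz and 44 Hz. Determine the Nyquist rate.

Highest-frequency component: 44 Hz.
Nyquist rate = 2 × 44 Hz = 88 Hz.

88 Hz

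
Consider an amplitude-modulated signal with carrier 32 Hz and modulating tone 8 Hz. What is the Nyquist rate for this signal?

AM sidebands sit at fc ± fm = 24 Hz and 40 Hz.
Highest-frequency component: 40 Hz.
Nyquist rate = 2 × 40 Hz = 80 Hz.

80 Hz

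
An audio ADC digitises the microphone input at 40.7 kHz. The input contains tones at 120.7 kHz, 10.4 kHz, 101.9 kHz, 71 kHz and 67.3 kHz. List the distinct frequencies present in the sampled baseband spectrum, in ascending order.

fs/2 = 20.35 kHz.
120.7 kHz mod fs = 39.3 kHz.
39.3 kHz > fs/2 = 20.35 kHz, folds to fs − 39.3 kHz = 1.4 kHz.
10.4 kHz ≤ fs/2 = 20.35 kHz, passes unchanged.
101.9 kHz mod fs = 20.5 kHz.
20.5 kHz > fs/2 = 20.35 kHz, folds to fs − 20.5 kHz = 20.2 kHz.
71 kHz mod fs = 30.3 kHz.
30.3 kHz > fs/2 = 20.35 kHz, folds to fs − 30.3 kHz = 10.4 kHz.
67.3 kHz mod fs = 26.6 kHz.
26.6 kHz > fs/2 = 20.35 kHz, folds to fs − 26.6 kHz = 14.1 kHz.
Distinct values: {1.4 kHz, 10.4 kHz, 14.1 kHz, 20.2 kHz}.

1.4 kHz, 10.4 kHz, 14.1 kHz, 20.2 kHz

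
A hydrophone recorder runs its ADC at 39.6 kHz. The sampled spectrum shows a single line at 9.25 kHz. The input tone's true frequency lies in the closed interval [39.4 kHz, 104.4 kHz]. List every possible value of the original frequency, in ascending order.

Frequencies that alias to 9.25 kHz are k·fs ± 9.25 kHz for integer k ≥ 0.
k=0: 9.25 kHz.
k=1: 30.35 kHz, 48.85 kHz.
k=2: 69.95 kHz, 88.45 kHz.
k=3: 109.55 kHz, 128.05 kHz.
Within [39.4 kHz, 104.4 kHz]: 48.85 kHz, 69.95 kHz, 88.45 kHz.

48.85 kHz, 69.95 kHz, 88.45 kHz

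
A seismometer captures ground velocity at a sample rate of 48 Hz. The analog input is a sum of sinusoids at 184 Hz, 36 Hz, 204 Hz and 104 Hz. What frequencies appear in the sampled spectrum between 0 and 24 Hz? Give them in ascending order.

fs/2 = 24 Hz.
184 Hz mod fs = 40 Hz.
40 Hz > fs/2 = 24 Hz, folds to fs − 40 Hz = 8 Hz.
36 Hz > fs/2 = 24 Hz, folds to fs − 36 Hz = 12 Hz.
204 Hz mod fs = 12 Hz.
12 Hz ≤ fs/2 = 24 Hz, appears at 12 Hz.
104 Hz mod fs = 8 Hz.
8 Hz ≤ fs/2 = 24 Hz, appears at 8 Hz.
Distinct values: {8 Hz, 12 Hz}.

8 Hz, 12 Hz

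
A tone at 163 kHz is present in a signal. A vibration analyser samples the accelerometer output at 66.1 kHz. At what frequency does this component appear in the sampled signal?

30.8 kHz

163 kHz mod fs = 30.8 kHz.
30.8 kHz ≤ fs/2 = 33.05 kHz, appears at 30.8 kHz.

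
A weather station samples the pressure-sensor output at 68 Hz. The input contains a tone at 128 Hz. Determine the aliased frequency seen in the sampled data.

8 Hz

128 Hz mod fs = 60 Hz.
60 Hz > fs/2 = 34 Hz, folds to fs − 60 Hz = 8 Hz.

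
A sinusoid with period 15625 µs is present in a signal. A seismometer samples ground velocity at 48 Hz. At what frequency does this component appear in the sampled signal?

T = 15625 µs → f = 1/T = 64 Hz.
64 Hz mod fs = 16 Hz.
16 Hz ≤ fs/2 = 24 Hz, appears at 16 Hz.

16 Hz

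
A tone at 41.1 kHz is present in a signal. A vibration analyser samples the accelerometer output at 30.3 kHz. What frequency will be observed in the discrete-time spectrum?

10.8 kHz

41.1 kHz mod fs = 10.8 kHz.
10.8 kHz ≤ fs/2 = 15.15 kHz, appears at 10.8 kHz.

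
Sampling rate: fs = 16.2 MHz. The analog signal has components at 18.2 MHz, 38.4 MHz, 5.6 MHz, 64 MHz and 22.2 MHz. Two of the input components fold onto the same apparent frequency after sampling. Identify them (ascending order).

fs/2 = 8.1 MHz.
18.2 MHz mod fs = 2 MHz.
2 MHz ≤ fs/2 = 8.1 MHz, appears at 2 MHz.
38.4 MHz mod fs = 6 MHz.
6 MHz ≤ fs/2 = 8.1 MHz, appears at 6 MHz.
5.6 MHz ≤ fs/2 = 8.1 MHz, passes unchanged.
64 MHz mod fs = 15.4 MHz.
15.4 MHz > fs/2 = 8.1 MHz, folds to fs − 15.4 MHz = 0.8 MHz.
22.2 MHz mod fs = 6 MHz.
6 MHz ≤ fs/2 = 8.1 MHz, appears at 6 MHz.
22.2 MHz and 38.4 MHz both map to 6 MHz.

22.2 MHz, 38.4 MHz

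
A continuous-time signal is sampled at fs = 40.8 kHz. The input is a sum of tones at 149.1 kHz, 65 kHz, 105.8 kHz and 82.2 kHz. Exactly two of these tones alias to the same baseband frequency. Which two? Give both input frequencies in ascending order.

fs/2 = 20.4 kHz.
149.1 kHz mod fs = 26.7 kHz.
26.7 kHz > fs/2 = 20.4 kHz, folds to fs − 26.7 kHz = 14.1 kHz.
65 kHz mod fs = 24.2 kHz.
24.2 kHz > fs/2 = 20.4 kHz, folds to fs − 24.2 kHz = 16.6 kHz.
105.8 kHz mod fs = 24.2 kHz.
24.2 kHz > fs/2 = 20.4 kHz, folds to fs − 24.2 kHz = 16.6 kHz.
82.2 kHz mod fs = 0.6 kHz.
0.6 kHz ≤ fs/2 = 20.4 kHz, appears at 0.6 kHz.
65 kHz and 105.8 kHz both map to 16.6 kHz.

65 kHz, 105.8 kHz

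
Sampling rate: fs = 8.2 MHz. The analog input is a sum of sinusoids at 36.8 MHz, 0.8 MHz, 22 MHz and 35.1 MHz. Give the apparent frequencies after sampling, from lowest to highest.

fs/2 = 4.1 MHz.
36.8 MHz mod fs = 4 MHz.
4 MHz ≤ fs/2 = 4.1 MHz, appears at 4 MHz.
0.8 MHz ≤ fs/2 = 4.1 MHz, passes unchanged.
22 MHz mod fs = 5.6 MHz.
5.6 MHz > fs/2 = 4.1 MHz, folds to fs − 5.6 MHz = 2.6 MHz.
35.1 MHz mod fs = 2.3 MHz.
2.3 MHz ≤ fs/2 = 4.1 MHz, appears at 2.3 MHz.
Distinct values: {0.8 MHz, 2.3 MHz, 2.6 MHz, 4 MHz}.

0.8 MHz, 2.3 MHz, 2.6 MHz, 4 MHz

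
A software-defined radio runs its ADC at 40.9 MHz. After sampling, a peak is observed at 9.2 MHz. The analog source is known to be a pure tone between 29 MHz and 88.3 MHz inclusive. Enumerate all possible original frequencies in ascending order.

31.7 MHz, 50.1 MHz, 72.6 MHz

Frequencies that alias to 9.2 MHz are k·fs ± 9.2 MHz for integer k ≥ 0.
k=0: 9.2 MHz.
k=1: 31.7 MHz, 50.1 MHz.
k=2: 72.6 MHz, 91 MHz.
k=3: 113.5 MHz, 131.9 MHz.
Within [29 MHz, 88.3 MHz]: 31.7 MHz, 50.1 MHz, 72.6 MHz.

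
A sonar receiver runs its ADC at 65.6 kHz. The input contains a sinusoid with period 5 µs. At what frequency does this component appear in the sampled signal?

3.2 kHz

T = 5 µs → f = 1/T = 200 kHz.
200 kHz mod fs = 3.2 kHz.
3.2 kHz ≤ fs/2 = 32.8 kHz, appears at 3.2 kHz.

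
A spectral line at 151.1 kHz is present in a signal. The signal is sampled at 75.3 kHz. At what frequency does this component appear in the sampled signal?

151.1 kHz mod fs = 0.5 kHz.
0.5 kHz ≤ fs/2 = 37.65 kHz, appears at 0.5 kHz.

0.5 kHz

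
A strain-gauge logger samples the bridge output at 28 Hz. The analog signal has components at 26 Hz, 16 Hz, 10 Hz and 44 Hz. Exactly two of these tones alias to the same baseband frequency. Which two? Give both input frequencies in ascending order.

16 Hz, 44 Hz

fs/2 = 14 Hz.
26 Hz > fs/2 = 14 Hz, folds to fs − 26 Hz = 2 Hz.
16 Hz > fs/2 = 14 Hz, folds to fs − 16 Hz = 12 Hz.
10 Hz ≤ fs/2 = 14 Hz, passes unchanged.
44 Hz mod fs = 16 Hz.
16 Hz > fs/2 = 14 Hz, folds to fs − 16 Hz = 12 Hz.
16 Hz and 44 Hz both map to 12 Hz.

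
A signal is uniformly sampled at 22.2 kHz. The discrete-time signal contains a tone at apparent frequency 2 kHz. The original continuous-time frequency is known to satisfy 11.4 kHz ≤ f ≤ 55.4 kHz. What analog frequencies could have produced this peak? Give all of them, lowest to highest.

Frequencies that alias to 2 kHz are k·fs ± 2 kHz for integer k ≥ 0.
k=0: 2 kHz.
k=1: 20.2 kHz, 24.2 kHz.
k=2: 42.4 kHz, 46.4 kHz.
k=3: 64.6 kHz, 68.6 kHz.
Within [11.4 kHz, 55.4 kHz]: 20.2 kHz, 24.2 kHz, 42.4 kHz, 46.4 kHz.

20.2 kHz, 24.2 kHz, 42.4 kHz, 46.4 kHz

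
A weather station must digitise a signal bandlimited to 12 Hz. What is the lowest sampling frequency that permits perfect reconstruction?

Nyquist rate = 2 × 12 Hz = 24 Hz.

24 Hz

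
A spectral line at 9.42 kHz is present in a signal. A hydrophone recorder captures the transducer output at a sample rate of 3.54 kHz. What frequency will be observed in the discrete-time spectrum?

1.2 kHz

9.42 kHz mod fs = 2.34 kHz.
2.34 kHz > fs/2 = 1.77 kHz, folds to fs − 2.34 kHz = 1.2 kHz.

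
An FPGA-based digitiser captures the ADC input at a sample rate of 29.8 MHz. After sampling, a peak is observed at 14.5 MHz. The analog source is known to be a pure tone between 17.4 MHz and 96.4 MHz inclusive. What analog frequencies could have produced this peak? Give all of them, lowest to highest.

Frequencies that alias to 14.5 MHz are k·fs ± 14.5 MHz for integer k ≥ 0.
k=0: 14.5 MHz.
k=1: 15.3 MHz, 44.3 MHz.
k=2: 45.1 MHz, 74.1 MHz.
k=3: 74.9 MHz, 103.9 MHz.
k=4: 104.7 MHz, 133.7 MHz.
Within [17.4 MHz, 96.4 MHz]: 44.3 MHz, 45.1 MHz, 74.1 MHz, 74.9 MHz.

44.3 MHz, 45.1 MHz, 74.1 MHz, 74.9 MHz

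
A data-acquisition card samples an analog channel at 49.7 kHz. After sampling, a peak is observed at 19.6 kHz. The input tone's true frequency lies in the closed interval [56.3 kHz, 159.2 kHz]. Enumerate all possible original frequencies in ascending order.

69.3 kHz, 79.8 kHz, 119 kHz, 129.5 kHz

Frequencies that alias to 19.6 kHz are k·fs ± 19.6 kHz for integer k ≥ 0.
k=0: 19.6 kHz.
k=1: 30.1 kHz, 69.3 kHz.
k=2: 79.8 kHz, 119 kHz.
k=3: 129.5 kHz, 168.7 kHz.
k=4: 179.2 kHz, 218.4 kHz.
Within [56.3 kHz, 159.2 kHz]: 69.3 kHz, 79.8 kHz, 119 kHz, 129.5 kHz.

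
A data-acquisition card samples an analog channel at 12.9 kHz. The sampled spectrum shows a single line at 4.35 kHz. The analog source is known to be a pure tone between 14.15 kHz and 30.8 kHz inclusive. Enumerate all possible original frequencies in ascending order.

17.25 kHz, 21.45 kHz, 30.15 kHz

Frequencies that alias to 4.35 kHz are k·fs ± 4.35 kHz for integer k ≥ 0.
k=0: 4.35 kHz.
k=1: 8.55 kHz, 17.25 kHz.
k=2: 21.45 kHz, 30.15 kHz.
k=3: 34.35 kHz, 43.05 kHz.
Within [14.15 kHz, 30.8 kHz]: 17.25 kHz, 21.45 kHz, 30.15 kHz.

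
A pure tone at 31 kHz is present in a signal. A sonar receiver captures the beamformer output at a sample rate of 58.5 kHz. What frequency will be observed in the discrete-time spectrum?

31 kHz > fs/2 = 29.25 kHz, folds to fs − 31 kHz = 27.5 kHz.

27.5 kHz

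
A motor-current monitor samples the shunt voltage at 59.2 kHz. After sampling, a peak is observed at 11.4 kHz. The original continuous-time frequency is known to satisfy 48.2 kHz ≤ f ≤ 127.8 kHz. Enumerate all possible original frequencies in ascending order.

Frequencies that alias to 11.4 kHz are k·fs ± 11.4 kHz for integer k ≥ 0.
k=0: 11.4 kHz.
k=1: 47.8 kHz, 70.6 kHz.
k=2: 107 kHz, 129.8 kHz.
k=3: 166.2 kHz, 189 kHz.
Within [48.2 kHz, 127.8 kHz]: 70.6 kHz, 107 kHz.

70.6 kHz, 107 kHz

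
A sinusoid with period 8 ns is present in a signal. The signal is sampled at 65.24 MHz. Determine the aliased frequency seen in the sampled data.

5.48 MHz

T = 8 ns → f = 1/T = 125 MHz.
125 MHz mod fs = 59.76 MHz.
59.76 MHz > fs/2 = 32.62 MHz, folds to fs − 59.76 MHz = 5.48 MHz.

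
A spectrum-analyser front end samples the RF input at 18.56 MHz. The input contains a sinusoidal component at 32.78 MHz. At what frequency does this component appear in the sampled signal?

4.34 MHz

32.78 MHz mod fs = 14.22 MHz.
14.22 MHz > fs/2 = 9.28 MHz, folds to fs − 14.22 MHz = 4.34 MHz.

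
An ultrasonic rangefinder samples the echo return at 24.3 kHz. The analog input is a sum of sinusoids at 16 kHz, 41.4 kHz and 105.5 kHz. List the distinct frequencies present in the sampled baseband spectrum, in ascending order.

7.2 kHz, 8.3 kHz

fs/2 = 12.15 kHz.
16 kHz > fs/2 = 12.15 kHz, folds to fs − 16 kHz = 8.3 kHz.
41.4 kHz mod fs = 17.1 kHz.
17.1 kHz > fs/2 = 12.15 kHz, folds to fs − 17.1 kHz = 7.2 kHz.
105.5 kHz mod fs = 8.3 kHz.
8.3 kHz ≤ fs/2 = 12.15 kHz, appears at 8.3 kHz.
Distinct values: {7.2 kHz, 8.3 kHz}.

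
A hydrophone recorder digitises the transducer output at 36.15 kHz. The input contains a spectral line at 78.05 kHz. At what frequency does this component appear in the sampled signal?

78.05 kHz mod fs = 5.75 kHz.
5.75 kHz ≤ fs/2 = 18.075 kHz, appears at 5.75 kHz.

5.75 kHz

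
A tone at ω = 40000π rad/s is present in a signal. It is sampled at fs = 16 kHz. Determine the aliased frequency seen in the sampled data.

ω = 40000π rad/s → f = ω/(2π) = 20000 Hz = 20 kHz.
20 kHz mod fs = 4 kHz.
4 kHz ≤ fs/2 = 8 kHz, appears at 4 kHz.

4 kHz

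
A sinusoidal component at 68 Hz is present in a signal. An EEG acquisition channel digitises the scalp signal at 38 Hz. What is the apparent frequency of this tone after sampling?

8 Hz

68 Hz mod fs = 30 Hz.
30 Hz > fs/2 = 19 Hz, folds to fs − 30 Hz = 8 Hz.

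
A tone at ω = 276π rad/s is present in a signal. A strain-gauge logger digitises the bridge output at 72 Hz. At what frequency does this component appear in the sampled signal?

ω = 276π rad/s → f = ω/(2π) = 138 Hz.
138 Hz mod fs = 66 Hz.
66 Hz > fs/2 = 36 Hz, folds to fs − 66 Hz = 6 Hz.

6 Hz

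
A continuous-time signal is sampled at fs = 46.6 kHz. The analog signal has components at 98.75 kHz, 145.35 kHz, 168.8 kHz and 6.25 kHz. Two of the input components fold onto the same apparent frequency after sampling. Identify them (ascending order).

98.75 kHz, 145.35 kHz

fs/2 = 23.3 kHz.
98.75 kHz mod fs = 5.55 kHz.
5.55 kHz ≤ fs/2 = 23.3 kHz, appears at 5.55 kHz.
145.35 kHz mod fs = 5.55 kHz.
5.55 kHz ≤ fs/2 = 23.3 kHz, appears at 5.55 kHz.
168.8 kHz mod fs = 29 kHz.
29 kHz > fs/2 = 23.3 kHz, folds to fs − 29 kHz = 17.6 kHz.
6.25 kHz ≤ fs/2 = 23.3 kHz, passes unchanged.
98.75 kHz and 145.35 kHz both map to 5.55 kHz.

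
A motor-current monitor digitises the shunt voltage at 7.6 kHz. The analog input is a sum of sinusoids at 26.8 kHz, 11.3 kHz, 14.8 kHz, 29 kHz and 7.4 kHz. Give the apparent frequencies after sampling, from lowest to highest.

0.2 kHz, 0.4 kHz, 1.4 kHz, 3.6 kHz, 3.7 kHz

fs/2 = 3.8 kHz.
26.8 kHz mod fs = 4 kHz.
4 kHz > fs/2 = 3.8 kHz, folds to fs − 4 kHz = 3.6 kHz.
11.3 kHz mod fs = 3.7 kHz.
3.7 kHz ≤ fs/2 = 3.8 kHz, appears at 3.7 kHz.
14.8 kHz mod fs = 7.2 kHz.
7.2 kHz > fs/2 = 3.8 kHz, folds to fs − 7.2 kHz = 0.4 kHz.
29 kHz mod fs = 6.2 kHz.
6.2 kHz > fs/2 = 3.8 kHz, folds to fs − 6.2 kHz = 1.4 kHz.
7.4 kHz > fs/2 = 3.8 kHz, folds to fs − 7.4 kHz = 0.2 kHz.
Distinct values: {0.2 kHz, 0.4 kHz, 1.4 kHz, 3.6 kHz, 3.7 kHz}.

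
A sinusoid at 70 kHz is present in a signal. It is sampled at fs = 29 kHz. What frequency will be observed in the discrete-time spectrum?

12 kHz

70 kHz mod fs = 12 kHz.
12 kHz ≤ fs/2 = 14.5 kHz, appears at 12 kHz.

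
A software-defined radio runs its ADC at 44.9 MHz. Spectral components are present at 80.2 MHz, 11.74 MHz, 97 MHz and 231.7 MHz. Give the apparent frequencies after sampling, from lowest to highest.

7.2 MHz, 9.6 MHz, 11.74 MHz

fs/2 = 22.45 MHz.
80.2 MHz mod fs = 35.3 MHz.
35.3 MHz > fs/2 = 22.45 MHz, folds to fs − 35.3 MHz = 9.6 MHz.
11.74 MHz ≤ fs/2 = 22.45 MHz, passes unchanged.
97 MHz mod fs = 7.2 MHz.
7.2 MHz ≤ fs/2 = 22.45 MHz, appears at 7.2 MHz.
231.7 MHz mod fs = 7.2 MHz.
7.2 MHz ≤ fs/2 = 22.45 MHz, appears at 7.2 MHz.
Distinct values: {7.2 MHz, 9.6 MHz, 11.74 MHz}.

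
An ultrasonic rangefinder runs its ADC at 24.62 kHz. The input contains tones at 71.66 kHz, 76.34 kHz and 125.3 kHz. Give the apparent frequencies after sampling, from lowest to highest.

fs/2 = 12.31 kHz.
71.66 kHz mod fs = 22.42 kHz.
22.42 kHz > fs/2 = 12.31 kHz, folds to fs − 22.42 kHz = 2.2 kHz.
76.34 kHz mod fs = 2.48 kHz.
2.48 kHz ≤ fs/2 = 12.31 kHz, appears at 2.48 kHz.
125.3 kHz mod fs = 2.2 kHz.
2.2 kHz ≤ fs/2 = 12.31 kHz, appears at 2.2 kHz.
Distinct values: {2.2 kHz, 2.48 kHz}.

2.2 kHz, 2.48 kHz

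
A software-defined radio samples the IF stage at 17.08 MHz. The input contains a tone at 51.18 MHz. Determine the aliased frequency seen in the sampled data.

51.18 MHz mod fs = 17.02 MHz.
17.02 MHz > fs/2 = 8.54 MHz, folds to fs − 17.02 MHz = 0.06 MHz.

0.06 MHz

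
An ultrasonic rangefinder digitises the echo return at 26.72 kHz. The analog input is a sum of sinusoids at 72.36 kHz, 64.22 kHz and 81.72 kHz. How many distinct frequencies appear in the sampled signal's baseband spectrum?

fs/2 = 13.36 kHz.
72.36 kHz mod fs = 18.92 kHz.
18.92 kHz > fs/2 = 13.36 kHz, folds to fs − 18.92 kHz = 7.8 kHz.
64.22 kHz mod fs = 10.78 kHz.
10.78 kHz ≤ fs/2 = 13.36 kHz, appears at 10.78 kHz.
81.72 kHz mod fs = 1.56 kHz.
1.56 kHz ≤ fs/2 = 13.36 kHz, appears at 1.56 kHz.
Distinct values: {1.56 kHz, 7.8 kHz, 10.78 kHz} → 3.

3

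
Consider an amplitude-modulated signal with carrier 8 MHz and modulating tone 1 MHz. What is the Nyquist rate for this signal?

AM sidebands sit at fc ± fm = 7 MHz and 9 MHz.
Highest-frequency component: 9 MHz.
Nyquist rate = 2 × 9 MHz = 18 MHz.

18 MHz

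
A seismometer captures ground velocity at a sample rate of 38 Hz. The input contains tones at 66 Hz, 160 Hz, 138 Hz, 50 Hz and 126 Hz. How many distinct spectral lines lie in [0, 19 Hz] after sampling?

4

fs/2 = 19 Hz.
66 Hz mod fs = 28 Hz.
28 Hz > fs/2 = 19 Hz, folds to fs − 28 Hz = 10 Hz.
160 Hz mod fs = 8 Hz.
8 Hz ≤ fs/2 = 19 Hz, appears at 8 Hz.
138 Hz mod fs = 24 Hz.
24 Hz > fs/2 = 19 Hz, folds to fs − 24 Hz = 14 Hz.
50 Hz mod fs = 12 Hz.
12 Hz ≤ fs/2 = 19 Hz, appears at 12 Hz.
126 Hz mod fs = 12 Hz.
12 Hz ≤ fs/2 = 19 Hz, appears at 12 Hz.
Distinct values: {8 Hz, 10 Hz, 12 Hz, 14 Hz} → 4.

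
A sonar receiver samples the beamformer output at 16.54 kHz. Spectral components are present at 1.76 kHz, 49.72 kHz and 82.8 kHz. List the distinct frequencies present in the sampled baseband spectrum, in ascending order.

fs/2 = 8.27 kHz.
1.76 kHz ≤ fs/2 = 8.27 kHz, passes unchanged.
49.72 kHz mod fs = 0.1 kHz.
0.1 kHz ≤ fs/2 = 8.27 kHz, appears at 0.1 kHz.
82.8 kHz mod fs = 0.1 kHz.
0.1 kHz ≤ fs/2 = 8.27 kHz, appears at 0.1 kHz.
Distinct values: {0.1 kHz, 1.76 kHz}.

0.1 kHz, 1.76 kHz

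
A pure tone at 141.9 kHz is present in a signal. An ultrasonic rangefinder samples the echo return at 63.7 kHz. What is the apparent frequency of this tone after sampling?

141.9 kHz mod fs = 14.5 kHz.
14.5 kHz ≤ fs/2 = 31.85 kHz, appears at 14.5 kHz.

14.5 kHz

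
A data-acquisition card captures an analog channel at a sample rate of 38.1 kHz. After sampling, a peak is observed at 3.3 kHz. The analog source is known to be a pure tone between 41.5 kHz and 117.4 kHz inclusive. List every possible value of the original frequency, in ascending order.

72.9 kHz, 79.5 kHz, 111 kHz

Frequencies that alias to 3.3 kHz are k·fs ± 3.3 kHz for integer k ≥ 0.
k=0: 3.3 kHz.
k=1: 34.8 kHz, 41.4 kHz.
k=2: 72.9 kHz, 79.5 kHz.
k=3: 111 kHz, 117.6 kHz.
k=4: 149.1 kHz, 155.7 kHz.
Within [41.5 kHz, 117.4 kHz]: 72.9 kHz, 79.5 kHz, 111 kHz.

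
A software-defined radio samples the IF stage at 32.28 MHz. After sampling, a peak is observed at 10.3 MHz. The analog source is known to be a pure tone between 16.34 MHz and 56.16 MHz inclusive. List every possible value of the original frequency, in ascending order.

21.98 MHz, 42.58 MHz, 54.26 MHz

Frequencies that alias to 10.3 MHz are k·fs ± 10.3 MHz for integer k ≥ 0.
k=0: 10.3 MHz.
k=1: 21.98 MHz, 42.58 MHz.
k=2: 54.26 MHz, 74.86 MHz.
k=3: 86.54 MHz, 107.14 MHz.
Within [16.34 MHz, 56.16 MHz]: 21.98 MHz, 42.58 MHz, 54.26 MHz.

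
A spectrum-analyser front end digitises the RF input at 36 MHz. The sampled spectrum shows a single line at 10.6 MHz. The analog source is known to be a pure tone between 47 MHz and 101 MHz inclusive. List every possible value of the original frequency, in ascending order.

Frequencies that alias to 10.6 MHz are k·fs ± 10.6 MHz for integer k ≥ 0.
k=0: 10.6 MHz.
k=1: 25.4 MHz, 46.6 MHz.
k=2: 61.4 MHz, 82.6 MHz.
k=3: 97.4 MHz, 118.6 MHz.
k=4: 133.4 MHz, 154.6 MHz.
Within [47 MHz, 101 MHz]: 61.4 MHz, 82.6 MHz, 97.4 MHz.

61.4 MHz, 82.6 MHz, 97.4 MHz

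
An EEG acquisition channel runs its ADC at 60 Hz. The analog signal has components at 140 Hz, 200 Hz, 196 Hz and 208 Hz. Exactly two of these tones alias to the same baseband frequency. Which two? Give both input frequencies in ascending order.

fs/2 = 30 Hz.
140 Hz mod fs = 20 Hz.
20 Hz ≤ fs/2 = 30 Hz, appears at 20 Hz.
200 Hz mod fs = 20 Hz.
20 Hz ≤ fs/2 = 30 Hz, appears at 20 Hz.
196 Hz mod fs = 16 Hz.
16 Hz ≤ fs/2 = 30 Hz, appears at 16 Hz.
208 Hz mod fs = 28 Hz.
28 Hz ≤ fs/2 = 30 Hz, appears at 28 Hz.
140 Hz and 200 Hz both map to 20 Hz.

140 Hz, 200 Hz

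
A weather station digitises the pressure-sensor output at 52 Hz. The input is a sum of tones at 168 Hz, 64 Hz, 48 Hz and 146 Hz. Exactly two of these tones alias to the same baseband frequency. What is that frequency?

12 Hz

fs/2 = 26 Hz.
168 Hz mod fs = 12 Hz.
12 Hz ≤ fs/2 = 26 Hz, appears at 12 Hz.
64 Hz mod fs = 12 Hz.
12 Hz ≤ fs/2 = 26 Hz, appears at 12 Hz.
48 Hz > fs/2 = 26 Hz, folds to fs − 48 Hz = 4 Hz.
146 Hz mod fs = 42 Hz.
42 Hz > fs/2 = 26 Hz, folds to fs − 42 Hz = 10 Hz.
64 Hz and 168 Hz both map to 12 Hz.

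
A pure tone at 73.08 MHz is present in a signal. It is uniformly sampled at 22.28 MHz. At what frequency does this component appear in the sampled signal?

6.24 MHz

73.08 MHz mod fs = 6.24 MHz.
6.24 MHz ≤ fs/2 = 11.14 MHz, appears at 6.24 MHz.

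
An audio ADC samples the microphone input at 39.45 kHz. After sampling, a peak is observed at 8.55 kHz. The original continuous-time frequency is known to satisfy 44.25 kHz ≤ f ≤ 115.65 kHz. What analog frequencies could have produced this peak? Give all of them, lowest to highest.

48 kHz, 70.35 kHz, 87.45 kHz, 109.8 kHz

Frequencies that alias to 8.55 kHz are k·fs ± 8.55 kHz for integer k ≥ 0.
k=0: 8.55 kHz.
k=1: 30.9 kHz, 48 kHz.
k=2: 70.35 kHz, 87.45 kHz.
k=3: 109.8 kHz, 126.9 kHz.
k=4: 149.25 kHz, 166.35 kHz.
Within [44.25 kHz, 115.65 kHz]: 48 kHz, 70.35 kHz, 87.45 kHz, 109.8 kHz.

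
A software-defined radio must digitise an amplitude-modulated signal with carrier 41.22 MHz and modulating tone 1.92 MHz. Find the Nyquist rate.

86.28 MHz

AM sidebands sit at fc ± fm = 39.3 MHz and 43.14 MHz.
Highest-frequency component: 43.14 MHz.
Nyquist rate = 2 × 43.14 MHz = 86.28 MHz.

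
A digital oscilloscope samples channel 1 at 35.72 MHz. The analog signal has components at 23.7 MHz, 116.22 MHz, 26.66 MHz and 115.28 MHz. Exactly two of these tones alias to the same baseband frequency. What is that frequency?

fs/2 = 17.86 MHz.
23.7 MHz > fs/2 = 17.86 MHz, folds to fs − 23.7 MHz = 12.02 MHz.
116.22 MHz mod fs = 9.06 MHz.
9.06 MHz ≤ fs/2 = 17.86 MHz, appears at 9.06 MHz.
26.66 MHz > fs/2 = 17.86 MHz, folds to fs − 26.66 MHz = 9.06 MHz.
115.28 MHz mod fs = 8.12 MHz.
8.12 MHz ≤ fs/2 = 17.86 MHz, appears at 8.12 MHz.
26.66 MHz and 116.22 MHz both map to 9.06 MHz.

9.06 MHz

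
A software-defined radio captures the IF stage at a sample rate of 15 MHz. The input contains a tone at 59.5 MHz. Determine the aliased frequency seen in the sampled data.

0.5 MHz

59.5 MHz mod fs = 14.5 MHz.
14.5 MHz > fs/2 = 7.5 MHz, folds to fs − 14.5 MHz = 0.5 MHz.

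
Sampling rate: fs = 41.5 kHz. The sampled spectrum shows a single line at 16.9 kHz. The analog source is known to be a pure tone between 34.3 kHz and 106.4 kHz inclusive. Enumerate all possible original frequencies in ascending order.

Frequencies that alias to 16.9 kHz are k·fs ± 16.9 kHz for integer k ≥ 0.
k=0: 16.9 kHz.
k=1: 24.6 kHz, 58.4 kHz.
k=2: 66.1 kHz, 99.9 kHz.
k=3: 107.6 kHz, 141.4 kHz.
Within [34.3 kHz, 106.4 kHz]: 58.4 kHz, 66.1 kHz, 99.9 kHz.

58.4 kHz, 66.1 kHz, 99.9 kHz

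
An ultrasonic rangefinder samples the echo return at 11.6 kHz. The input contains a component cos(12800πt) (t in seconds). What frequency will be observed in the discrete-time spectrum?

ω = 12800π rad/s → f = ω/(2π) = 6400 Hz = 6.4 kHz.
6.4 kHz > fs/2 = 5.8 kHz, folds to fs − 6.4 kHz = 5.2 kHz.

5.2 kHz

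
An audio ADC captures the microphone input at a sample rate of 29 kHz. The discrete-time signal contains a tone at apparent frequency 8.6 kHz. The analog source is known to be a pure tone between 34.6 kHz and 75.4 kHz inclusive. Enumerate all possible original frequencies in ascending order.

Frequencies that alias to 8.6 kHz are k·fs ± 8.6 kHz for integer k ≥ 0.
k=0: 8.6 kHz.
k=1: 20.4 kHz, 37.6 kHz.
k=2: 49.4 kHz, 66.6 kHz.
k=3: 78.4 kHz, 95.6 kHz.
Within [34.6 kHz, 75.4 kHz]: 37.6 kHz, 49.4 kHz, 66.6 kHz.

37.6 kHz, 49.4 kHz, 66.6 kHz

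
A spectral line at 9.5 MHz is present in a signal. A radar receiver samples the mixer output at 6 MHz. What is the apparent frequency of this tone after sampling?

9.5 MHz mod fs = 3.5 MHz.
3.5 MHz > fs/2 = 3 MHz, folds to fs − 3.5 MHz = 2.5 MHz.

2.5 MHz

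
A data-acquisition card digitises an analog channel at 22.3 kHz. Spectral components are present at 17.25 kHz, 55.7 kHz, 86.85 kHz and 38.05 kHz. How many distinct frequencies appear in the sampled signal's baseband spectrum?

fs/2 = 11.15 kHz.
17.25 kHz > fs/2 = 11.15 kHz, folds to fs − 17.25 kHz = 5.05 kHz.
55.7 kHz mod fs = 11.1 kHz.
11.1 kHz ≤ fs/2 = 11.15 kHz, appears at 11.1 kHz.
86.85 kHz mod fs = 19.95 kHz.
19.95 kHz > fs/2 = 11.15 kHz, folds to fs − 19.95 kHz = 2.35 kHz.
38.05 kHz mod fs = 15.75 kHz.
15.75 kHz > fs/2 = 11.15 kHz, folds to fs − 15.75 kHz = 6.55 kHz.
Distinct values: {2.35 kHz, 5.05 kHz, 6.55 kHz, 11.1 kHz} → 4.

4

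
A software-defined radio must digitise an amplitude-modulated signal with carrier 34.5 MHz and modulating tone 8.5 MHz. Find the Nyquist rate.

86 MHz

AM sidebands sit at fc ± fm = 26 MHz and 43 MHz.
Highest-frequency component: 43 MHz.
Nyquist rate = 2 × 43 MHz = 86 MHz.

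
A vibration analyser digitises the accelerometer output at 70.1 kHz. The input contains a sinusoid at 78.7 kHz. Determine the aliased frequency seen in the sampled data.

8.6 kHz

78.7 kHz mod fs = 8.6 kHz.
8.6 kHz ≤ fs/2 = 35.05 kHz, appears at 8.6 kHz.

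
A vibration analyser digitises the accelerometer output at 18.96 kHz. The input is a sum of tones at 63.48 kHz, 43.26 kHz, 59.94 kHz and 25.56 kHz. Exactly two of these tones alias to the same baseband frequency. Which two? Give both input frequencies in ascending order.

fs/2 = 9.48 kHz.
63.48 kHz mod fs = 6.6 kHz.
6.6 kHz ≤ fs/2 = 9.48 kHz, appears at 6.6 kHz.
43.26 kHz mod fs = 5.34 kHz.
5.34 kHz ≤ fs/2 = 9.48 kHz, appears at 5.34 kHz.
59.94 kHz mod fs = 3.06 kHz.
3.06 kHz ≤ fs/2 = 9.48 kHz, appears at 3.06 kHz.
25.56 kHz mod fs = 6.6 kHz.
6.6 kHz ≤ fs/2 = 9.48 kHz, appears at 6.6 kHz.
25.56 kHz and 63.48 kHz both map to 6.6 kHz.

25.56 kHz, 63.48 kHz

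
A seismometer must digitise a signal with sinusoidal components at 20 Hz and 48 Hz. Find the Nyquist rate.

Highest-frequency component: 48 Hz.
Nyquist rate = 2 × 48 Hz = 96 Hz.

96 Hz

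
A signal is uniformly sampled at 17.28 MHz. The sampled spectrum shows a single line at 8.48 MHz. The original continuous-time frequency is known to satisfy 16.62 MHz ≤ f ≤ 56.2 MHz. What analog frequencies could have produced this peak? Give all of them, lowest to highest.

25.76 MHz, 26.08 MHz, 43.04 MHz, 43.36 MHz

Frequencies that alias to 8.48 MHz are k·fs ± 8.48 MHz for integer k ≥ 0.
k=0: 8.48 MHz.
k=1: 8.8 MHz, 25.76 MHz.
k=2: 26.08 MHz, 43.04 MHz.
k=3: 43.36 MHz, 60.32 MHz.
k=4: 60.64 MHz, 77.6 MHz.
Within [16.62 MHz, 56.2 MHz]: 25.76 MHz, 26.08 MHz, 43.04 MHz, 43.36 MHz.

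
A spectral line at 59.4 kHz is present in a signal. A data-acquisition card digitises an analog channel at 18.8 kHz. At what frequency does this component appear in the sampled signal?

59.4 kHz mod fs = 3 kHz.
3 kHz ≤ fs/2 = 9.4 kHz, appears at 3 kHz.

3 kHz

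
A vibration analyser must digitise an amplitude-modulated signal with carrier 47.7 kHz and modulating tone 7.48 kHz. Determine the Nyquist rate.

AM sidebands sit at fc ± fm = 40.22 kHz and 55.18 kHz.
Highest-frequency component: 55.18 kHz.
Nyquist rate = 2 × 55.18 kHz = 110.36 kHz.

110.36 kHz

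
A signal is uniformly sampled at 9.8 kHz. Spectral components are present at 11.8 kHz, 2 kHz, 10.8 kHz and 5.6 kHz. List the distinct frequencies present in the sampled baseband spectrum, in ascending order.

1 kHz, 2 kHz, 4.2 kHz

fs/2 = 4.9 kHz.
11.8 kHz mod fs = 2 kHz.
2 kHz ≤ fs/2 = 4.9 kHz, appears at 2 kHz.
2 kHz ≤ fs/2 = 4.9 kHz, passes unchanged.
10.8 kHz mod fs = 1 kHz.
1 kHz ≤ fs/2 = 4.9 kHz, appears at 1 kHz.
5.6 kHz > fs/2 = 4.9 kHz, folds to fs − 5.6 kHz = 4.2 kHz.
Distinct values: {1 kHz, 2 kHz, 4.2 kHz}.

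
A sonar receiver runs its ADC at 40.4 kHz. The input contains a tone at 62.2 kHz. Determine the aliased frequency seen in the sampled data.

62.2 kHz mod fs = 21.8 kHz.
21.8 kHz > fs/2 = 20.2 kHz, folds to fs − 21.8 kHz = 18.6 kHz.

18.6 kHz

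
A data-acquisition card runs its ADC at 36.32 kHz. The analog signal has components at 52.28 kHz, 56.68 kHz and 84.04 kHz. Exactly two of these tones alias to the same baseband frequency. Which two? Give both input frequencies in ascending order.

52.28 kHz, 56.68 kHz

fs/2 = 18.16 kHz.
52.28 kHz mod fs = 15.96 kHz.
15.96 kHz ≤ fs/2 = 18.16 kHz, appears at 15.96 kHz.
56.68 kHz mod fs = 20.36 kHz.
20.36 kHz > fs/2 = 18.16 kHz, folds to fs − 20.36 kHz = 15.96 kHz.
84.04 kHz mod fs = 11.4 kHz.
11.4 kHz ≤ fs/2 = 18.16 kHz, appears at 11.4 kHz.
52.28 kHz and 56.68 kHz both map to 15.96 kHz.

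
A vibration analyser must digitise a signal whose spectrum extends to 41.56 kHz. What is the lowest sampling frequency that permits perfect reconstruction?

83.12 kHz

Nyquist rate = 2 × 41.56 kHz = 83.12 kHz.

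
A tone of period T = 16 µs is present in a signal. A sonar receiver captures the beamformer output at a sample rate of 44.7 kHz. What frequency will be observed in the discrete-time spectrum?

17.8 kHz

T = 16 µs → f = 1/T = 62.5 kHz.
62.5 kHz mod fs = 17.8 kHz.
17.8 kHz ≤ fs/2 = 22.35 kHz, appears at 17.8 kHz.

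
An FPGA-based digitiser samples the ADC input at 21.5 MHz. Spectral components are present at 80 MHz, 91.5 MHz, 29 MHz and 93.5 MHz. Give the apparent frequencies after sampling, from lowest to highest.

fs/2 = 10.75 MHz.
80 MHz mod fs = 15.5 MHz.
15.5 MHz > fs/2 = 10.75 MHz, folds to fs − 15.5 MHz = 6 MHz.
91.5 MHz mod fs = 5.5 MHz.
5.5 MHz ≤ fs/2 = 10.75 MHz, appears at 5.5 MHz.
29 MHz mod fs = 7.5 MHz.
7.5 MHz ≤ fs/2 = 10.75 MHz, appears at 7.5 MHz.
93.5 MHz mod fs = 7.5 MHz.
7.5 MHz ≤ fs/2 = 10.75 MHz, appears at 7.5 MHz.
Distinct values: {5.5 MHz, 6 MHz, 7.5 MHz}.

5.5 MHz, 6 MHz, 7.5 MHz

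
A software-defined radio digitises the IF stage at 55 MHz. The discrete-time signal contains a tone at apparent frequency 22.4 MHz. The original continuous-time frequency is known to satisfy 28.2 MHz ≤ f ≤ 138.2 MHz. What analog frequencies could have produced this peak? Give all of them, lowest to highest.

32.6 MHz, 77.4 MHz, 87.6 MHz, 132.4 MHz

Frequencies that alias to 22.4 MHz are k·fs ± 22.4 MHz for integer k ≥ 0.
k=0: 22.4 MHz.
k=1: 32.6 MHz, 77.4 MHz.
k=2: 87.6 MHz, 132.4 MHz.
k=3: 142.6 MHz, 187.4 MHz.
Within [28.2 MHz, 138.2 MHz]: 32.6 MHz, 77.4 MHz, 87.6 MHz, 132.4 MHz.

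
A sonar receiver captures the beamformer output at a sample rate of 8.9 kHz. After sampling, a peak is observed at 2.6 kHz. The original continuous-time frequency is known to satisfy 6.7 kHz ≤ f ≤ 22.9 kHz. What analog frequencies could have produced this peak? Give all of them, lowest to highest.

Frequencies that alias to 2.6 kHz are k·fs ± 2.6 kHz for integer k ≥ 0.
k=0: 2.6 kHz.
k=1: 6.3 kHz, 11.5 kHz.
k=2: 15.2 kHz, 20.4 kHz.
k=3: 24.1 kHz, 29.3 kHz.
Within [6.7 kHz, 22.9 kHz]: 11.5 kHz, 15.2 kHz, 20.4 kHz.

11.5 kHz, 15.2 kHz, 20.4 kHz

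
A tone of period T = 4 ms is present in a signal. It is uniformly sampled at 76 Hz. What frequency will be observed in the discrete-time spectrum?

22 Hz

T = 4 ms → f = 1/T = 250 Hz.
250 Hz mod fs = 22 Hz.
22 Hz ≤ fs/2 = 38 Hz, appears at 22 Hz.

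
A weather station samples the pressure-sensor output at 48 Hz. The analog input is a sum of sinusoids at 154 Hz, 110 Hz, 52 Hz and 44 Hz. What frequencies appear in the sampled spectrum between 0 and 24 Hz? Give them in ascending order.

fs/2 = 24 Hz.
154 Hz mod fs = 10 Hz.
10 Hz ≤ fs/2 = 24 Hz, appears at 10 Hz.
110 Hz mod fs = 14 Hz.
14 Hz ≤ fs/2 = 24 Hz, appears at 14 Hz.
52 Hz mod fs = 4 Hz.
4 Hz ≤ fs/2 = 24 Hz, appears at 4 Hz.
44 Hz > fs/2 = 24 Hz, folds to fs − 44 Hz = 4 Hz.
Distinct values: {4 Hz, 10 Hz, 14 Hz}.

4 Hz, 10 Hz, 14 Hz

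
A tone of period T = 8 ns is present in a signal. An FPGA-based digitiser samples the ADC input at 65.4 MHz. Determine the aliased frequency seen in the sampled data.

T = 8 ns → f = 1/T = 125 MHz.
125 MHz mod fs = 59.6 MHz.
59.6 MHz > fs/2 = 32.7 MHz, folds to fs − 59.6 MHz = 5.8 MHz.

5.8 MHz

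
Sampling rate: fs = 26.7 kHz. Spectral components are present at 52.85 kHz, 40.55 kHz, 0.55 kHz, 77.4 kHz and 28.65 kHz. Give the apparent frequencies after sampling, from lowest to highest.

0.55 kHz, 1.95 kHz, 2.7 kHz, 12.85 kHz

fs/2 = 13.35 kHz.
52.85 kHz mod fs = 26.15 kHz.
26.15 kHz > fs/2 = 13.35 kHz, folds to fs − 26.15 kHz = 0.55 kHz.
40.55 kHz mod fs = 13.85 kHz.
13.85 kHz > fs/2 = 13.35 kHz, folds to fs − 13.85 kHz = 12.85 kHz.
0.55 kHz ≤ fs/2 = 13.35 kHz, passes unchanged.
77.4 kHz mod fs = 24 kHz.
24 kHz > fs/2 = 13.35 kHz, folds to fs − 24 kHz = 2.7 kHz.
28.65 kHz mod fs = 1.95 kHz.
1.95 kHz ≤ fs/2 = 13.35 kHz, appears at 1.95 kHz.
Distinct values: {0.55 kHz, 1.95 kHz, 2.7 kHz, 12.85 kHz}.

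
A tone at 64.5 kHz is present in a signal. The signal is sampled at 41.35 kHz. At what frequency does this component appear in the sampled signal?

64.5 kHz mod fs = 23.15 kHz.
23.15 kHz > fs/2 = 20.675 kHz, folds to fs − 23.15 kHz = 18.2 kHz.

18.2 kHz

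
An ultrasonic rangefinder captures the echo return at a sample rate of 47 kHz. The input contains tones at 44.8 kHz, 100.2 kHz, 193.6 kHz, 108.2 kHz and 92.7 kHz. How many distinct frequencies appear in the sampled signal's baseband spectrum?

5

fs/2 = 23.5 kHz.
44.8 kHz > fs/2 = 23.5 kHz, folds to fs − 44.8 kHz = 2.2 kHz.
100.2 kHz mod fs = 6.2 kHz.
6.2 kHz ≤ fs/2 = 23.5 kHz, appears at 6.2 kHz.
193.6 kHz mod fs = 5.6 kHz.
5.6 kHz ≤ fs/2 = 23.5 kHz, appears at 5.6 kHz.
108.2 kHz mod fs = 14.2 kHz.
14.2 kHz ≤ fs/2 = 23.5 kHz, appears at 14.2 kHz.
92.7 kHz mod fs = 45.7 kHz.
45.7 kHz > fs/2 = 23.5 kHz, folds to fs − 45.7 kHz = 1.3 kHz.
Distinct values: {1.3 kHz, 2.2 kHz, 5.6 kHz, 6.2 kHz, 14.2 kHz} → 5.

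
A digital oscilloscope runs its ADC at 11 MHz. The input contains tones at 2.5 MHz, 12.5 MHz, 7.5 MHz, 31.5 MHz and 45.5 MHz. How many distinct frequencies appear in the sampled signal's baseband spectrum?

3

fs/2 = 5.5 MHz.
2.5 MHz ≤ fs/2 = 5.5 MHz, passes unchanged.
12.5 MHz mod fs = 1.5 MHz.
1.5 MHz ≤ fs/2 = 5.5 MHz, appears at 1.5 MHz.
7.5 MHz > fs/2 = 5.5 MHz, folds to fs − 7.5 MHz = 3.5 MHz.
31.5 MHz mod fs = 9.5 MHz.
9.5 MHz > fs/2 = 5.5 MHz, folds to fs − 9.5 MHz = 1.5 MHz.
45.5 MHz mod fs = 1.5 MHz.
1.5 MHz ≤ fs/2 = 5.5 MHz, appears at 1.5 MHz.
Distinct values: {1.5 MHz, 2.5 MHz, 3.5 MHz} → 3.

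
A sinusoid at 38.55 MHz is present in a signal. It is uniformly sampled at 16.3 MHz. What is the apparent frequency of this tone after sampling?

38.55 MHz mod fs = 5.95 MHz.
5.95 MHz ≤ fs/2 = 8.15 MHz, appears at 5.95 MHz.

5.95 MHz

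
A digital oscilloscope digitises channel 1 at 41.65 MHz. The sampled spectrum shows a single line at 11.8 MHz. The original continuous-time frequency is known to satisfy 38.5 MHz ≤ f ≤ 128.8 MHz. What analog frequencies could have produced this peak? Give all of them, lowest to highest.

Frequencies that alias to 11.8 MHz are k·fs ± 11.8 MHz for integer k ≥ 0.
k=0: 11.8 MHz.
k=1: 29.85 MHz, 53.45 MHz.
k=2: 71.5 MHz, 95.1 MHz.
k=3: 113.15 MHz, 136.75 MHz.
k=4: 154.8 MHz, 178.4 MHz.
Within [38.5 MHz, 128.8 MHz]: 53.45 MHz, 71.5 MHz, 95.1 MHz, 113.15 MHz.

53.45 MHz, 71.5 MHz, 95.1 MHz, 113.15 MHz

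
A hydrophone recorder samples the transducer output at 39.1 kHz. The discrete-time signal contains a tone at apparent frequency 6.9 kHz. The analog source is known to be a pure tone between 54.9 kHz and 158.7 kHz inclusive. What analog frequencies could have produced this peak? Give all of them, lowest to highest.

Frequencies that alias to 6.9 kHz are k·fs ± 6.9 kHz for integer k ≥ 0.
k=0: 6.9 kHz.
k=1: 32.2 kHz, 46 kHz.
k=2: 71.3 kHz, 85.1 kHz.
k=3: 110.4 kHz, 124.2 kHz.
k=4: 149.5 kHz, 163.3 kHz.
k=5: 188.6 kHz, 202.4 kHz.
Within [54.9 kHz, 158.7 kHz]: 71.3 kHz, 85.1 kHz, 110.4 kHz, 124.2 kHz, 149.5 kHz.

71.3 kHz, 85.1 kHz, 110.4 kHz, 124.2 kHz, 149.5 kHz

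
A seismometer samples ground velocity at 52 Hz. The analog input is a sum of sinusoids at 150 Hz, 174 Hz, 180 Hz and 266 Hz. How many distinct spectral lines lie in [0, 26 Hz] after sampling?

3

fs/2 = 26 Hz.
150 Hz mod fs = 46 Hz.
46 Hz > fs/2 = 26 Hz, folds to fs − 46 Hz = 6 Hz.
174 Hz mod fs = 18 Hz.
18 Hz ≤ fs/2 = 26 Hz, appears at 18 Hz.
180 Hz mod fs = 24 Hz.
24 Hz ≤ fs/2 = 26 Hz, appears at 24 Hz.
266 Hz mod fs = 6 Hz.
6 Hz ≤ fs/2 = 26 Hz, appears at 6 Hz.
Distinct values: {6 Hz, 18 Hz, 24 Hz} → 3.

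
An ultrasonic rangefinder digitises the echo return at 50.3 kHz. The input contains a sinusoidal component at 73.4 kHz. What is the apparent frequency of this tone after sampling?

23.1 kHz

73.4 kHz mod fs = 23.1 kHz.
23.1 kHz ≤ fs/2 = 25.15 kHz, appears at 23.1 kHz.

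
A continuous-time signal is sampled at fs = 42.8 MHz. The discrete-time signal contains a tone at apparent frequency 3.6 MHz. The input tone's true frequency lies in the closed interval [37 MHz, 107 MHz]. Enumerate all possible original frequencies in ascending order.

Frequencies that alias to 3.6 MHz are k·fs ± 3.6 MHz for integer k ≥ 0.
k=0: 3.6 MHz.
k=1: 39.2 MHz, 46.4 MHz.
k=2: 82 MHz, 89.2 MHz.
k=3: 124.8 MHz, 132 MHz.
Within [37 MHz, 107 MHz]: 39.2 MHz, 46.4 MHz, 82 MHz, 89.2 MHz.

39.2 MHz, 46.4 MHz, 82 MHz, 89.2 MHz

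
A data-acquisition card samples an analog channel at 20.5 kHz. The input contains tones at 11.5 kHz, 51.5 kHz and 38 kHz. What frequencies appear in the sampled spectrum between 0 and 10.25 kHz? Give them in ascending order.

fs/2 = 10.25 kHz.
11.5 kHz > fs/2 = 10.25 kHz, folds to fs − 11.5 kHz = 9 kHz.
51.5 kHz mod fs = 10.5 kHz.
10.5 kHz > fs/2 = 10.25 kHz, folds to fs − 10.5 kHz = 10 kHz.
38 kHz mod fs = 17.5 kHz.
17.5 kHz > fs/2 = 10.25 kHz, folds to fs − 17.5 kHz = 3 kHz.
Distinct values: {3 kHz, 9 kHz, 10 kHz}.

3 kHz, 9 kHz, 10 kHz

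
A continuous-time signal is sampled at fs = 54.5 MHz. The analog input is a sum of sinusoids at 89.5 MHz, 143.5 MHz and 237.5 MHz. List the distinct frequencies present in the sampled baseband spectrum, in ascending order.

19.5 MHz, 20 MHz

fs/2 = 27.25 MHz.
89.5 MHz mod fs = 35 MHz.
35 MHz > fs/2 = 27.25 MHz, folds to fs − 35 MHz = 19.5 MHz.
143.5 MHz mod fs = 34.5 MHz.
34.5 MHz > fs/2 = 27.25 MHz, folds to fs − 34.5 MHz = 20 MHz.
237.5 MHz mod fs = 19.5 MHz.
19.5 MHz ≤ fs/2 = 27.25 MHz, appears at 19.5 MHz.
Distinct values: {19.5 MHz, 20 MHz}.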